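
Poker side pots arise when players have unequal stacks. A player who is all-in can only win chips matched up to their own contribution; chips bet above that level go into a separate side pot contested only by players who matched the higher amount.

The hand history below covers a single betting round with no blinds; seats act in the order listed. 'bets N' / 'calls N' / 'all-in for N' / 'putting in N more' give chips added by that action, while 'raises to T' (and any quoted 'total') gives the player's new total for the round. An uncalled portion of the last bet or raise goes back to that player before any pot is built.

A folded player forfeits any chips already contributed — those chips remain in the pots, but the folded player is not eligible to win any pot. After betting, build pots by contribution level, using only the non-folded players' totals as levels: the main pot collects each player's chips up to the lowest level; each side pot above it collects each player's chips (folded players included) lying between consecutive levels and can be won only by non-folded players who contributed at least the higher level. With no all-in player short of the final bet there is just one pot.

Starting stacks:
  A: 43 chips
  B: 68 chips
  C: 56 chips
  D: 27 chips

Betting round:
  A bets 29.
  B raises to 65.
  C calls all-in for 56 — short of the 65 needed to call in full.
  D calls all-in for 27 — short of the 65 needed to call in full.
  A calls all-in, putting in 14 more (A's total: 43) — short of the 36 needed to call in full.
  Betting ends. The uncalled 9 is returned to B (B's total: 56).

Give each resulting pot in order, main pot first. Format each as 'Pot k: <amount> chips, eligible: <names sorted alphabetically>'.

Pot 1: 108 chips, eligible: A, B, C, D
Pot 2: 48 chips, eligible: A, B, C
Pot 3: 26 chips, eligible: B, C

Derivation:
Contributions (after 9 returned to B): A=43, B=56, C=56, D=27
Pot levels (distinct totals of non-folded players): 27, 43, 56
Layer 1-27: 27 each from A, B, C, D = 27*4 = 108 chips; eligible A, B, C, D
Layer 28-43: 16 each from A, B, C = 16*3 = 48 chips; eligible A, B, C
Layer 44-56: 13 each from B, C = 13*2 = 26 chips; eligible B, C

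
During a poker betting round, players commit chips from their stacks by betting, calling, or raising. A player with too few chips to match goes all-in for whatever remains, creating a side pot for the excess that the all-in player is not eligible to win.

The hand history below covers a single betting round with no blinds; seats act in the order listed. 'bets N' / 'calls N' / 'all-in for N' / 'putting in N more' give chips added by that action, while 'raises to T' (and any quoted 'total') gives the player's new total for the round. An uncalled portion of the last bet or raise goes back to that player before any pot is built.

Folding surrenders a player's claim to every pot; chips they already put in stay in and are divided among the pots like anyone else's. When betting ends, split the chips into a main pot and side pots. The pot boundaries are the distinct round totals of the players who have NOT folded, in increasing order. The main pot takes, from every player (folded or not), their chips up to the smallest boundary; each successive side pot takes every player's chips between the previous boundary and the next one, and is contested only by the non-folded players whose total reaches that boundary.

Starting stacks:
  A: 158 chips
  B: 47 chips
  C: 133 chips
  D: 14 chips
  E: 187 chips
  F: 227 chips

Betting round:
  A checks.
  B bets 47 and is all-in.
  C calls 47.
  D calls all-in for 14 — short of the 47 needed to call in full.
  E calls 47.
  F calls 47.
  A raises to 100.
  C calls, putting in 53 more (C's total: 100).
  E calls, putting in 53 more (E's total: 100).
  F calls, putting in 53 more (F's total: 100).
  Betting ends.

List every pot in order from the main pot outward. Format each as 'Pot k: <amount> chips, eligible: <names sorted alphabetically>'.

Contributions: A=100, B=47, C=100, D=14, E=100, F=100
Pot levels (distinct totals of non-folded players): 14, 47, 100
Layer 1-14: 14 each from A, B, C, D, E, F = 14*6 = 84 chips; eligible A, B, C, D, E, F
Layer 15-47: 33 each from A, B, C, E, F = 33*5 = 165 chips; eligible A, B, C, E, F
Layer 48-100: 53 each from A, C, E, F = 53*4 = 212 chips; eligible A, C, E, F

Pot 1: 84 chips, eligible: A, B, C, D, E, F
Pot 2: 165 chips, eligible: A, B, C, E, F
Pot 3: 212 chips, eligible: A, C, E, F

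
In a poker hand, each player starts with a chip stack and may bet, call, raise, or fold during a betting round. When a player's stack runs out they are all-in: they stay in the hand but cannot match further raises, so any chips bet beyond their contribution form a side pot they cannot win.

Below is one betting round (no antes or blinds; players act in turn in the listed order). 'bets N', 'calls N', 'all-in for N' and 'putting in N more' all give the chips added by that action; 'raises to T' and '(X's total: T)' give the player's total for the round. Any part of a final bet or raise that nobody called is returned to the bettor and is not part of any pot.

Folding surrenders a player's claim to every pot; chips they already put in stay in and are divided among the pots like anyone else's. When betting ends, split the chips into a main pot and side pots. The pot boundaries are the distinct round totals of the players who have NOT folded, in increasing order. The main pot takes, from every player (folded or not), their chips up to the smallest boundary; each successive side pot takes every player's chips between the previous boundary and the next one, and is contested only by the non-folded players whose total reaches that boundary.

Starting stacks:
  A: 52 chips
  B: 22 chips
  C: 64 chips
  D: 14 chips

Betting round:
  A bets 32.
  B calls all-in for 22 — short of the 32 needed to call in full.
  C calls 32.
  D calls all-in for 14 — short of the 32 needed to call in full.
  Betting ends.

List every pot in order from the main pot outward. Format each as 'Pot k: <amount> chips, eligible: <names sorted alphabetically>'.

Contributions: A=32, B=22, C=32, D=14
Pot levels (distinct totals of non-folded players): 14, 22, 32
Layer 1-14: 14 each from A, B, C, D = 14*4 = 56 chips; eligible A, B, C, D
Layer 15-22: 8 each from A, B, C = 8*3 = 24 chips; eligible A, B, C
Layer 23-32: 10 each from A, C = 10*2 = 20 chips; eligible A, C

Pot 1: 56 chips, eligible: A, B, C, D
Pot 2: 24 chips, eligible: A, B, C
Pot 3: 20 chips, eligible: A, C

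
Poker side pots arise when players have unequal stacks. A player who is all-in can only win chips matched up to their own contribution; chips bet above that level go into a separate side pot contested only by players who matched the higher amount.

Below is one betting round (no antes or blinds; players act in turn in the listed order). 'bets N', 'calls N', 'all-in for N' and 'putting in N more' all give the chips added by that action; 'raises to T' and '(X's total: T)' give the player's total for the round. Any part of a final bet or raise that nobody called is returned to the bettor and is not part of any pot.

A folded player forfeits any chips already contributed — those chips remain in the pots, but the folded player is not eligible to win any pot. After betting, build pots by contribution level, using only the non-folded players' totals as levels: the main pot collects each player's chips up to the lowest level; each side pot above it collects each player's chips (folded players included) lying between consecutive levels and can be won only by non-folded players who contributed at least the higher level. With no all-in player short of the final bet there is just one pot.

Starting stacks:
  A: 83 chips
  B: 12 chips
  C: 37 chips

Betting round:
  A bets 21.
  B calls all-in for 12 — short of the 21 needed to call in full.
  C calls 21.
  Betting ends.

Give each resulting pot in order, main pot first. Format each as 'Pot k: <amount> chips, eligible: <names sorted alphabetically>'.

Pot 1: 36 chips, eligible: A, B, C
Pot 2: 18 chips, eligible: A, C

Derivation:
Contributions: A=21, B=12, C=21
Pot levels (distinct totals of non-folded players): 12, 21
Layer 1-12: 12 each from A, B, C = 12*3 = 36 chips; eligible A, B, C
Layer 13-21: 9 each from A, C = 9*2 = 18 chips; eligible A, C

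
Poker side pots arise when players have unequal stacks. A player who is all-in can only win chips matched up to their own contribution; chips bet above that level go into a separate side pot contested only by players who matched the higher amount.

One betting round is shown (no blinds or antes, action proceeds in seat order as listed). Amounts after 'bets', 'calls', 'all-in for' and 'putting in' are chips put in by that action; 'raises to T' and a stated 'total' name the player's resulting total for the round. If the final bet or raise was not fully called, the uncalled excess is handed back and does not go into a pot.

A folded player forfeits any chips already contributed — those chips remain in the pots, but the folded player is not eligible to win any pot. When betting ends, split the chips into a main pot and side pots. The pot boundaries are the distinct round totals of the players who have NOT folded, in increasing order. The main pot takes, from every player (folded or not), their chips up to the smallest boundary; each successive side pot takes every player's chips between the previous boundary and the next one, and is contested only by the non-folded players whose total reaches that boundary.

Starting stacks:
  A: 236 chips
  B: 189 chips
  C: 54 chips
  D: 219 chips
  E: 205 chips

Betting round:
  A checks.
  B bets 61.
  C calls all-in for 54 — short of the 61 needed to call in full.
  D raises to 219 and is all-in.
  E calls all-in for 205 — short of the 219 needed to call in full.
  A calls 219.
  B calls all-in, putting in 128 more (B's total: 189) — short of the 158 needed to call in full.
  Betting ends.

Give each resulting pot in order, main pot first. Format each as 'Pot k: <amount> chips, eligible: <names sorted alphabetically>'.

Contributions: A=219, B=189, C=54, D=219, E=205
Pot levels (distinct totals of non-folded players): 54, 189, 205, 219
Layer 1-54: 54 each from A, B, C, D, E = 54*5 = 270 chips; eligible A, B, C, D, E
Layer 55-189: 135 each from A, B, D, E = 135*4 = 540 chips; eligible A, B, D, E
Layer 190-205: 16 each from A, D, E = 16*3 = 48 chips; eligible A, D, E
Layer 206-219: 14 each from A, D = 14*2 = 28 chips; eligible A, D

Pot 1: 270 chips, eligible: A, B, C, D, E
Pot 2: 540 chips, eligible: A, B, D, E
Pot 3: 48 chips, eligible: A, D, E
Pot 4: 28 chips, eligible: A, D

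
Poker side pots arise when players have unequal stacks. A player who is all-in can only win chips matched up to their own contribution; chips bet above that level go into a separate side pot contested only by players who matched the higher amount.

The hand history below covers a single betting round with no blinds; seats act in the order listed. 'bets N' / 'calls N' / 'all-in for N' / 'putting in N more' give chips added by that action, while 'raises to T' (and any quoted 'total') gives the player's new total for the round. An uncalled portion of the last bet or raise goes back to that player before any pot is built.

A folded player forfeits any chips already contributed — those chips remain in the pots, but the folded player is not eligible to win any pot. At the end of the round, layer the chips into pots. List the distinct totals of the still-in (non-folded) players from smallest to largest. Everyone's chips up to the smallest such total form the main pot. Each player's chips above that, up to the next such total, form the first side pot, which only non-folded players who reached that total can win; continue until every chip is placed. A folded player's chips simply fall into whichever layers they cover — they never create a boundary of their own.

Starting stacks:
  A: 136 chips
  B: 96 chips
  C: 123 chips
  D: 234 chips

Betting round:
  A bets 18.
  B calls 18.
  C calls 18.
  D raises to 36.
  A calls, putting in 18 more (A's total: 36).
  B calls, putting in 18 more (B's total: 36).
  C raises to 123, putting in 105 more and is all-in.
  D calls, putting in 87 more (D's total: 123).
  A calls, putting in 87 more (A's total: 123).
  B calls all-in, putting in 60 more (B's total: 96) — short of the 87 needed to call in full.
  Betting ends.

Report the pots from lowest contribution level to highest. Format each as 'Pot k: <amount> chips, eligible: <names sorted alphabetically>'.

Pot 1: 384 chips, eligible: A, B, C, D
Pot 2: 81 chips, eligible: A, C, D

Derivation:
Contributions: A=123, B=96, C=123, D=123
Pot levels (distinct totals of non-folded players): 96, 123
Layer 1-96: 96 each from A, B, C, D = 96*4 = 384 chips; eligible A, B, C, D
Layer 97-123: 27 each from A, C, D = 27*3 = 81 chips; eligible A, C, D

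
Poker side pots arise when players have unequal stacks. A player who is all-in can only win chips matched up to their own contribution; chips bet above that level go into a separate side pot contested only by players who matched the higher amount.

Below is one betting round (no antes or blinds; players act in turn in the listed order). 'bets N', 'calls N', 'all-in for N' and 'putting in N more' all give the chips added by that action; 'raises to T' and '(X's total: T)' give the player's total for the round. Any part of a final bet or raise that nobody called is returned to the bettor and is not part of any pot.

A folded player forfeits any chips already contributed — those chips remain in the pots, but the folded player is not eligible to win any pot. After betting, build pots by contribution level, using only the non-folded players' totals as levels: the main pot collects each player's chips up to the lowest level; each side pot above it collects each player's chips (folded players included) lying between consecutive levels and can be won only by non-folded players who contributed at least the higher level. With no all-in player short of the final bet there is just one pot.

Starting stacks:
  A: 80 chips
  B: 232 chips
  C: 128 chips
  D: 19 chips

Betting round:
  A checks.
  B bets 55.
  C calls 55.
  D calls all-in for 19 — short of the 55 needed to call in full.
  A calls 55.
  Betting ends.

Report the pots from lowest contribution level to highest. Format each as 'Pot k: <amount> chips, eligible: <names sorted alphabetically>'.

Contributions: A=55, B=55, C=55, D=19
Pot levels (distinct totals of non-folded players): 19, 55
Layer 1-19: 19 each from A, B, C, D = 19*4 = 76 chips; eligible A, B, C, D
Layer 20-55: 36 each from A, B, C = 36*3 = 108 chips; eligible A, B, C

Pot 1: 76 chips, eligible: A, B, C, D
Pot 2: 108 chips, eligible: A, B, C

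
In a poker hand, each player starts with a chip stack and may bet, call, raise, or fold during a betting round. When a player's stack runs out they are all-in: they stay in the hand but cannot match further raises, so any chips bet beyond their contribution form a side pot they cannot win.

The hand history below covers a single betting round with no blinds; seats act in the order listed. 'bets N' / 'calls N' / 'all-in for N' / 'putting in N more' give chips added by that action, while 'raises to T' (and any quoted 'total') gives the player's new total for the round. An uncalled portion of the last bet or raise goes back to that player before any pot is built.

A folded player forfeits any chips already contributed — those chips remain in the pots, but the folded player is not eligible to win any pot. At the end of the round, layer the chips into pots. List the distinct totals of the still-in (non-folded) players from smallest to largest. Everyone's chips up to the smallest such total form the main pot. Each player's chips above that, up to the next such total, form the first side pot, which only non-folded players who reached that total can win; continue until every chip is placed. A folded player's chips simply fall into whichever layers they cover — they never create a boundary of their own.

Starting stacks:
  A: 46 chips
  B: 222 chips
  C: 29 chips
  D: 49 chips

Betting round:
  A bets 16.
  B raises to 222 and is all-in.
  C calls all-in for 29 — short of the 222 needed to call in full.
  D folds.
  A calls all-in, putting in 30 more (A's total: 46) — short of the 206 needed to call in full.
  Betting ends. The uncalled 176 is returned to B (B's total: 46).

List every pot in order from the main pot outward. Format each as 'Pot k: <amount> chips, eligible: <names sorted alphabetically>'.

Contributions (after 176 returned to B): A=46, B=46, C=29
Folded: D
Pot levels (distinct totals of non-folded players): 29, 46
Layer 1-29: 29 each from A, B, C = 29*3 = 87 chips; eligible A, B, C
Layer 30-46: 17 each from A, B = 17*2 = 34 chips; eligible A, B

Pot 1: 87 chips, eligible: A, B, C
Pot 2: 34 chips, eligible: A, B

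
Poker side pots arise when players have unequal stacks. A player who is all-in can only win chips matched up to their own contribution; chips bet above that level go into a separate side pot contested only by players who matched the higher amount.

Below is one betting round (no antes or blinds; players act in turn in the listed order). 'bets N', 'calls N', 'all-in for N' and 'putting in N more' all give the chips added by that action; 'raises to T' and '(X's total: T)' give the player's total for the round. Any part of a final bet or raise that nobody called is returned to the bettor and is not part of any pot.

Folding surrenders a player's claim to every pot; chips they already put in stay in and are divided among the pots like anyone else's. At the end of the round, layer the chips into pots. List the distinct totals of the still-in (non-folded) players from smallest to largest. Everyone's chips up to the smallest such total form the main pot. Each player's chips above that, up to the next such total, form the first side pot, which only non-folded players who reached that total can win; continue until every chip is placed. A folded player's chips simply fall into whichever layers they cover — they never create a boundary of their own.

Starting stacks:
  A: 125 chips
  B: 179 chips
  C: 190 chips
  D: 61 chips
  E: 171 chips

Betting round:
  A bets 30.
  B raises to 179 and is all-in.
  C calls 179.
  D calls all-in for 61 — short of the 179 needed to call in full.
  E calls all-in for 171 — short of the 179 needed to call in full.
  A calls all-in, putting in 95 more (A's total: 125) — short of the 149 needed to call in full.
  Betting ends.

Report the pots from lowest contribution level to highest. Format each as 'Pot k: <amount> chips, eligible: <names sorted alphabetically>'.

Contributions: A=125, B=179, C=179, D=61, E=171
Pot levels (distinct totals of non-folded players): 61, 125, 171, 179
Layer 1-61: 61 each from A, B, C, D, E = 61*5 = 305 chips; eligible A, B, C, D, E
Layer 62-125: 64 each from A, B, C, E = 64*4 = 256 chips; eligible A, B, C, E
Layer 126-171: 46 each from B, C, E = 46*3 = 138 chips; eligible B, C, E
Layer 172-179: 8 each from B, C = 8*2 = 16 chips; eligible B, C

Pot 1: 305 chips, eligible: A, B, C, D, E
Pot 2: 256 chips, eligible: A, B, C, E
Pot 3: 138 chips, eligible: B, C, E
Pot 4: 16 chips, eligible: B, C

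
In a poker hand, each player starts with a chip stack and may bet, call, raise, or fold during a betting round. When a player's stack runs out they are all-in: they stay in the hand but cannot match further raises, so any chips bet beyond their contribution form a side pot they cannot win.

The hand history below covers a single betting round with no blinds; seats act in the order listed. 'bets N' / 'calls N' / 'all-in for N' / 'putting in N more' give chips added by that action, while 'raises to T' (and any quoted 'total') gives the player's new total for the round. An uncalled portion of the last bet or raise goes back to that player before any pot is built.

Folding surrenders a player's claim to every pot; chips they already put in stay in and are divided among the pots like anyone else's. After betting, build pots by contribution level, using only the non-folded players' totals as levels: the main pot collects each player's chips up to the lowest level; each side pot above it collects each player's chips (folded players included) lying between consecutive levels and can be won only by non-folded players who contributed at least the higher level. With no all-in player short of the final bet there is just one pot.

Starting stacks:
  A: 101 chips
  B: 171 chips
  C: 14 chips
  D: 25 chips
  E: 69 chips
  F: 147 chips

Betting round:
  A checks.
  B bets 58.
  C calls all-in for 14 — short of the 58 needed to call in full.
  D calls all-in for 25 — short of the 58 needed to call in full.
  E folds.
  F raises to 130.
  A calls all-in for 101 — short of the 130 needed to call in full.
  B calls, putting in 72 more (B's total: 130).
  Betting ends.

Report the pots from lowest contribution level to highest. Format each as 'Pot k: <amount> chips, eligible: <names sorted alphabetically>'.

Pot 1: 70 chips, eligible: A, B, C, D, F
Pot 2: 44 chips, eligible: A, B, D, F
Pot 3: 228 chips, eligible: A, B, F
Pot 4: 58 chips, eligible: B, F

Derivation:
Contributions: A=101, B=130, C=14, D=25, F=130
Folded: E
Pot levels (distinct totals of non-folded players): 14, 25, 101, 130
Layer 1-14: 14 each from A, B, C, D, F = 14*5 = 70 chips; eligible A, B, C, D, F
Layer 15-25: 11 each from A, B, D, F = 11*4 = 44 chips; eligible A, B, D, F
Layer 26-101: 76 each from A, B, F = 76*3 = 228 chips; eligible A, B, F
Layer 102-130: 29 each from B, F = 29*2 = 58 chips; eligible B, F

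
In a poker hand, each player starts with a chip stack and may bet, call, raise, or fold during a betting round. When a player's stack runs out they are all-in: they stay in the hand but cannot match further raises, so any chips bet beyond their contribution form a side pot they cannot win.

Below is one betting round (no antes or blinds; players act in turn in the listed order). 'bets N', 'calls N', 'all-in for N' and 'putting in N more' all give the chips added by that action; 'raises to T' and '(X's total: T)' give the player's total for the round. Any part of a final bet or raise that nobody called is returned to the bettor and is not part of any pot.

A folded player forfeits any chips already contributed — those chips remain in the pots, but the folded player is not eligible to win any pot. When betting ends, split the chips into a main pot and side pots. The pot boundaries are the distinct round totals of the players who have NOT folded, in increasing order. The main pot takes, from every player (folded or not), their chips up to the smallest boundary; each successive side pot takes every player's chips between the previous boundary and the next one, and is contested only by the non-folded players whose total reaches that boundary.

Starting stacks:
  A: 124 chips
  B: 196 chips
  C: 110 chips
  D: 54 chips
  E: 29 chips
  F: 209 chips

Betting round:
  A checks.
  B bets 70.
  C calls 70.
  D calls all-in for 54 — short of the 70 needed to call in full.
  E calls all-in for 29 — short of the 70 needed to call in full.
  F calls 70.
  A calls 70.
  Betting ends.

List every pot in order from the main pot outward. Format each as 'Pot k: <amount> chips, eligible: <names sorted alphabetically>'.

Contributions: A=70, B=70, C=70, D=54, E=29, F=70
Pot levels (distinct totals of non-folded players): 29, 54, 70
Layer 1-29: 29 each from A, B, C, D, E, F = 29*6 = 174 chips; eligible A, B, C, D, E, F
Layer 30-54: 25 each from A, B, C, D, F = 25*5 = 125 chips; eligible A, B, C, D, F
Layer 55-70: 16 each from A, B, C, F = 16*4 = 64 chips; eligible A, B, C, F

Pot 1: 174 chips, eligible: A, B, C, D, E, F
Pot 2: 125 chips, eligible: A, B, C, D, F
Pot 3: 64 chips, eligible: A, B, C, F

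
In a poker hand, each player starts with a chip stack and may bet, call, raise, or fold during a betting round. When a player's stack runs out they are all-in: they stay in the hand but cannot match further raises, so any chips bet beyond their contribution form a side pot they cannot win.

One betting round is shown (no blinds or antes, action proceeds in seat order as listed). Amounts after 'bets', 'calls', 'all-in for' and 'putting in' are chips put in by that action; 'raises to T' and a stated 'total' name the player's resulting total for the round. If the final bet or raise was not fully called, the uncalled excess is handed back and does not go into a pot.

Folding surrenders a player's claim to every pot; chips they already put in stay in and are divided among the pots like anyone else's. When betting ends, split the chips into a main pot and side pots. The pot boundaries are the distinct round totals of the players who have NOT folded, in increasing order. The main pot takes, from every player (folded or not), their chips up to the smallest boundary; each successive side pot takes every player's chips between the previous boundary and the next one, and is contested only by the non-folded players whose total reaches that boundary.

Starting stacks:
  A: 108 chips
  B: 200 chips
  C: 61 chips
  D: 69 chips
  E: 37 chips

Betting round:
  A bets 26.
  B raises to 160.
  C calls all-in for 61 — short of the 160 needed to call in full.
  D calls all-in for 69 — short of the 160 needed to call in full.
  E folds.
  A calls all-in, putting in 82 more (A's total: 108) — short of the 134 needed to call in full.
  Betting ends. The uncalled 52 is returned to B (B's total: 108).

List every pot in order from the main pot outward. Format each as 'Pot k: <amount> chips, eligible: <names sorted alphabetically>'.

Contributions (after 52 returned to B): A=108, B=108, C=61, D=69
Folded: E
Pot levels (distinct totals of non-folded players): 61, 69, 108
Layer 1-61: 61 each from A, B, C, D = 61*4 = 244 chips; eligible A, B, C, D
Layer 62-69: 8 each from A, B, D = 8*3 = 24 chips; eligible A, B, D
Layer 70-108: 39 each from A, B = 39*2 = 78 chips; eligible A, B

Pot 1: 244 chips, eligible: A, B, C, D
Pot 2: 24 chips, eligible: A, B, D
Pot 3: 78 chips, eligible: A, B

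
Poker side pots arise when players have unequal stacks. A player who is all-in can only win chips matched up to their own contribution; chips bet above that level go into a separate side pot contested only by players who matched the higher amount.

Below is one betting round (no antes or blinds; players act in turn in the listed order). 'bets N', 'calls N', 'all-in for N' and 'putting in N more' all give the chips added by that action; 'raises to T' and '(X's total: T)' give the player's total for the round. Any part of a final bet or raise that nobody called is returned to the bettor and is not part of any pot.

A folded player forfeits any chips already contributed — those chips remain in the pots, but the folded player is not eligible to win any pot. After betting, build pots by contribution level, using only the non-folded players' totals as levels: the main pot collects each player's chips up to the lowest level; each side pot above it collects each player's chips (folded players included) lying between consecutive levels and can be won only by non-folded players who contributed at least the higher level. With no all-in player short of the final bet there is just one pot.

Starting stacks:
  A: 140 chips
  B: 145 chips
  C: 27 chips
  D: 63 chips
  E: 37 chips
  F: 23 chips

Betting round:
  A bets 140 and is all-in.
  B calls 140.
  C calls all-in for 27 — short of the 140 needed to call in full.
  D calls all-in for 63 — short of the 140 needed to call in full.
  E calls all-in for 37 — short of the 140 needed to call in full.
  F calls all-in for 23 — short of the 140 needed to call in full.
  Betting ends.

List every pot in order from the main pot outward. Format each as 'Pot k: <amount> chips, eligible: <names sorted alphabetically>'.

Contributions: A=140, B=140, C=27, D=63, E=37, F=23
Pot levels (distinct totals of non-folded players): 23, 27, 37, 63, 140
Layer 1-23: 23 each from A, B, C, D, E, F = 23*6 = 138 chips; eligible A, B, C, D, E, F
Layer 24-27: 4 each from A, B, C, D, E = 4*5 = 20 chips; eligible A, B, C, D, E
Layer 28-37: 10 each from A, B, D, E = 10*4 = 40 chips; eligible A, B, D, E
Layer 38-63: 26 each from A, B, D = 26*3 = 78 chips; eligible A, B, D
Layer 64-140: 77 each from A, B = 77*2 = 154 chips; eligible A, B

Pot 1: 138 chips, eligible: A, B, C, D, E, F
Pot 2: 20 chips, eligible: A, B, C, D, E
Pot 3: 40 chips, eligible: A, B, D, E
Pot 4: 78 chips, eligible: A, B, D
Pot 5: 154 chips, eligible: A, B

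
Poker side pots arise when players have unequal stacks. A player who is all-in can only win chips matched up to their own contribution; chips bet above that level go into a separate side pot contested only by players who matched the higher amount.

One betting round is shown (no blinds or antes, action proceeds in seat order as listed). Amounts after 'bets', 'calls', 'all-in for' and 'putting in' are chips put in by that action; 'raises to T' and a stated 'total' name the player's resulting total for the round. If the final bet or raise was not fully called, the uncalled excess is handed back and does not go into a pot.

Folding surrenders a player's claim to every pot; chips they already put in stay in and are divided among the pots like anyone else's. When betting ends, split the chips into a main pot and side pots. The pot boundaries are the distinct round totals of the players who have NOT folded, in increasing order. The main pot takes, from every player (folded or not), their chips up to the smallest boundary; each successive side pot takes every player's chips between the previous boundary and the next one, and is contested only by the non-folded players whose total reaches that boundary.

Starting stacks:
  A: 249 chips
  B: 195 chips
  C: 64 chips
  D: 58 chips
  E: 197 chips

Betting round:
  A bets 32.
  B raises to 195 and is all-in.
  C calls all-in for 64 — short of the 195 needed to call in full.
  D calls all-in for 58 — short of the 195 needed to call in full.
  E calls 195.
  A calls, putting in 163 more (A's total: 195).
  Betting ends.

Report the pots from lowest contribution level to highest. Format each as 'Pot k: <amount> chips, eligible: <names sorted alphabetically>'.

Contributions: A=195, B=195, C=64, D=58, E=195
Pot levels (distinct totals of non-folded players): 58, 64, 195
Layer 1-58: 58 each from A, B, C, D, E = 58*5 = 290 chips; eligible A, B, C, D, E
Layer 59-64: 6 each from A, B, C, E = 6*4 = 24 chips; eligible A, B, C, E
Layer 65-195: 131 each from A, B, E = 131*3 = 393 chips; eligible A, B, E

Pot 1: 290 chips, eligible: A, B, C, D, E
Pot 2: 24 chips, eligible: A, B, C, E
Pot 3: 393 chips, eligible: A, B, E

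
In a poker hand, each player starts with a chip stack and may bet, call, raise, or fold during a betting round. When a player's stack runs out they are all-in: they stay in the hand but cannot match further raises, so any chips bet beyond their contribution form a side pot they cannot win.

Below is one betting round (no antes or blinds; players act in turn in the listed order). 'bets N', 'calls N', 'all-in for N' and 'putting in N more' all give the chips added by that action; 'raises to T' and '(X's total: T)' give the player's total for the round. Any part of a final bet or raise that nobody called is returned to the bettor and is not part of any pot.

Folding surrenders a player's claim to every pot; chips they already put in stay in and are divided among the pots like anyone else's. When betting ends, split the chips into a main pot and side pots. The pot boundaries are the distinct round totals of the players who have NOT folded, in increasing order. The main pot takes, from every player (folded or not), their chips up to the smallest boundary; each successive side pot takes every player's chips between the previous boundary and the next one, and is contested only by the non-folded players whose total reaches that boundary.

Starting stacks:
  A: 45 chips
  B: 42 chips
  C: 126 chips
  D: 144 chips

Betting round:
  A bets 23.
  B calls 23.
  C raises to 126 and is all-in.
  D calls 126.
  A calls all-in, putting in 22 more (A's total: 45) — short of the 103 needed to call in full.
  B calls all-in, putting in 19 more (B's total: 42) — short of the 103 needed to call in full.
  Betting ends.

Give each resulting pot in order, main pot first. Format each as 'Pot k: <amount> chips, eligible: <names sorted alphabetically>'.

Contributions: A=45, B=42, C=126, D=126
Pot levels (distinct totals of non-folded players): 42, 45, 126
Layer 1-42: 42 each from A, B, C, D = 42*4 = 168 chips; eligible A, B, C, D
Layer 43-45: 3 each from A, C, D = 3*3 = 9 chips; eligible A, C, D
Layer 46-126: 81 each from C, D = 81*2 = 162 chips; eligible C, D

Pot 1: 168 chips, eligible: A, B, C, D
Pot 2: 9 chips, eligible: A, C, D
Pot 3: 162 chips, eligible: C, D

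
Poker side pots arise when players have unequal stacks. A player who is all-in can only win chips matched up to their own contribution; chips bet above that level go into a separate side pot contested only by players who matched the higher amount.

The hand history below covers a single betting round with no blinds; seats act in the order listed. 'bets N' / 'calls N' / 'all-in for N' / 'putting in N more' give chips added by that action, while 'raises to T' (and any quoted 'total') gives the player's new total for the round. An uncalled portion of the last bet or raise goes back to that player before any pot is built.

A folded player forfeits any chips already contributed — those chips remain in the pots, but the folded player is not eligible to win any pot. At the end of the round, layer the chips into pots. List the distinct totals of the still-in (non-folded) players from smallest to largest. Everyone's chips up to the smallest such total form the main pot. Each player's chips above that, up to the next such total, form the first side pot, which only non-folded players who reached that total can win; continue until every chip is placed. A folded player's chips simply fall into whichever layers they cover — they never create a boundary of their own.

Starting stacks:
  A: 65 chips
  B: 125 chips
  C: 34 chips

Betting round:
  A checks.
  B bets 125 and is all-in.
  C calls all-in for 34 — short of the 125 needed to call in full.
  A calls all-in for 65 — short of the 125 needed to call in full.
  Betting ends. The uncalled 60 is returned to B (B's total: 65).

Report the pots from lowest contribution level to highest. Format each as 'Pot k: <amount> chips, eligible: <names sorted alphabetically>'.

Pot 1: 102 chips, eligible: A, B, C
Pot 2: 62 chips, eligible: A, B

Derivation:
Contributions (after 60 returned to B): A=65, B=65, C=34
Pot levels (distinct totals of non-folded players): 34, 65
Layer 1-34: 34 each from A, B, C = 34*3 = 102 chips; eligible A, B, C
Layer 35-65: 31 each from A, B = 31*2 = 62 chips; eligible A, B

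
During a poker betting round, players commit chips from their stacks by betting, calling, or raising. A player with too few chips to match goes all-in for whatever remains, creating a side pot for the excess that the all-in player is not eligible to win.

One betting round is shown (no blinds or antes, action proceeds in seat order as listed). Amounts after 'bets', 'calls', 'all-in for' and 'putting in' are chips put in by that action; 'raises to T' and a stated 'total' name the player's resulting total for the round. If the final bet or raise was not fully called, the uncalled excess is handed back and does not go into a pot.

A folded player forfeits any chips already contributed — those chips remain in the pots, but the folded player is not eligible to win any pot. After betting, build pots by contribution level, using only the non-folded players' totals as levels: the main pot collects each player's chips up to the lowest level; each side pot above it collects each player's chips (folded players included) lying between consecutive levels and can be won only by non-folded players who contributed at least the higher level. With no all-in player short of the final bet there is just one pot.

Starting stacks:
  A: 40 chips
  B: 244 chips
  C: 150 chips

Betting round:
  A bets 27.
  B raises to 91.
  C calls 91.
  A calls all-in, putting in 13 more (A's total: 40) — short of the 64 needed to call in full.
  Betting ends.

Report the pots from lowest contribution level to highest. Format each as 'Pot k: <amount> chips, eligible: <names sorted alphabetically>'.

Pot 1: 120 chips, eligible: A, B, C
Pot 2: 102 chips, eligible: B, C

Derivation:
Contributions: A=40, B=91, C=91
Pot levels (distinct totals of non-folded players): 40, 91
Layer 1-40: 40 each from A, B, C = 40*3 = 120 chips; eligible A, B, C
Layer 41-91: 51 each from B, C = 51*2 = 102 chips; eligible B, C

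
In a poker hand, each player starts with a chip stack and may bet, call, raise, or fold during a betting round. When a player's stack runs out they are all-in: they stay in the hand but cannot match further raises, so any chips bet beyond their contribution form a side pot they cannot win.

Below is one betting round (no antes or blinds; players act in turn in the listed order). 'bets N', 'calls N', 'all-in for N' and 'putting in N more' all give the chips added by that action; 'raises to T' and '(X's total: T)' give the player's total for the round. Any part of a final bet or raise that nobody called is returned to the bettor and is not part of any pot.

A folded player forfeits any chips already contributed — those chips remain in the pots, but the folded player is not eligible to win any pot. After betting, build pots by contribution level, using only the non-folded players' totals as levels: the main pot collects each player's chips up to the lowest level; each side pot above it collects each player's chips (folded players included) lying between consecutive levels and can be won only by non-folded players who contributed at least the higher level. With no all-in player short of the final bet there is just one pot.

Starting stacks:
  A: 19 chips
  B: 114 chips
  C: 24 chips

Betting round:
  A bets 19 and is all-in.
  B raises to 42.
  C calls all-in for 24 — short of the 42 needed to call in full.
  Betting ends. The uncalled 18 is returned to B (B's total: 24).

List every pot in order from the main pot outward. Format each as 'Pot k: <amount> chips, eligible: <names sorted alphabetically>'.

Pot 1: 57 chips, eligible: A, B, C
Pot 2: 10 chips, eligible: B, C

Derivation:
Contributions (after 18 returned to B): A=19, B=24, C=24
Pot levels (distinct totals of non-folded players): 19, 24
Layer 1-19: 19 each from A, B, C = 19*3 = 57 chips; eligible A, B, C
Layer 20-24: 5 each from B, C = 5*2 = 10 chips; eligible B, C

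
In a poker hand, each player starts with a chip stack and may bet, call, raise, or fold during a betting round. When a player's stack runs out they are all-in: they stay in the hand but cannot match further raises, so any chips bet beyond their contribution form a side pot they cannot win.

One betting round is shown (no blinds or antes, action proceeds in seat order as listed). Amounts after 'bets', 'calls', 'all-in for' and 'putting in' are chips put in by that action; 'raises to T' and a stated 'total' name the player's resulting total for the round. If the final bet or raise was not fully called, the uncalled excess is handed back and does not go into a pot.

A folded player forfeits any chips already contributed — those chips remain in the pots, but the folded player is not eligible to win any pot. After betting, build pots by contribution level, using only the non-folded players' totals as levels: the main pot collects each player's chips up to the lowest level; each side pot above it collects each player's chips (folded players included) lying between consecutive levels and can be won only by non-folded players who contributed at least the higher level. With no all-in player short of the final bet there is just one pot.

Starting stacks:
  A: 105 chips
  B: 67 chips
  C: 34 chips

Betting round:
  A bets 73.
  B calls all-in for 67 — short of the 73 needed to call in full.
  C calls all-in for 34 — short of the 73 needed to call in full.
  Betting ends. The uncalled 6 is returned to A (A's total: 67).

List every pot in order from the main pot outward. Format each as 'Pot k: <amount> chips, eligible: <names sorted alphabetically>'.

Contributions (after 6 returned to A): A=67, B=67, C=34
Pot levels (distinct totals of non-folded players): 34, 67
Layer 1-34: 34 each from A, B, C = 34*3 = 102 chips; eligible A, B, C
Layer 35-67: 33 each from A, B = 33*2 = 66 chips; eligible A, B

Pot 1: 102 chips, eligible: A, B, C
Pot 2: 66 chips, eligible: A, B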